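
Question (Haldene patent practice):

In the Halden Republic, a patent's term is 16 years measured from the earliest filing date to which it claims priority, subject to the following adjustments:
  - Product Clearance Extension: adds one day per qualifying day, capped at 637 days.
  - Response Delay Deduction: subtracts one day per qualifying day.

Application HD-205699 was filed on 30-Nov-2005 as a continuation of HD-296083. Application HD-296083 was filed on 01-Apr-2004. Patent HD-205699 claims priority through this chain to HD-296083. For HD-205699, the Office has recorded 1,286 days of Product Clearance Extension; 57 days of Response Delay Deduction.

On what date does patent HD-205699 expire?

2021-11-02

Earliest priority filing: 1 April 2004.
Base term: 1 April 2004 + 16 years → 1 April 2020.
Product Clearance Extension: 1286 days claimed exceeds the 637-day cap, so +637 days → 29 December 2021.
Response Delay Deduction: −57 days → 2 November 2021.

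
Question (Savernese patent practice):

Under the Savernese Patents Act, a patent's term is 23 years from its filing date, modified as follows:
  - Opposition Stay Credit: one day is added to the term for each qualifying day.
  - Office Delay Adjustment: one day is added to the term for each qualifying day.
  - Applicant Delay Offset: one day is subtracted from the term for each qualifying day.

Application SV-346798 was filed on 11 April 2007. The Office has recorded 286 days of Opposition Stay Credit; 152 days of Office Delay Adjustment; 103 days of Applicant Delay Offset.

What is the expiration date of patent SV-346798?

Base term: filing date + 23 years → 11 April 2030.
Opposition Stay Credit: +286 days → 22 January 2031.
Office Delay Adjustment: +152 days → 23 June 2031.
Applicant Delay Offset: −103 days → 12 March 2031.

March 12, 2031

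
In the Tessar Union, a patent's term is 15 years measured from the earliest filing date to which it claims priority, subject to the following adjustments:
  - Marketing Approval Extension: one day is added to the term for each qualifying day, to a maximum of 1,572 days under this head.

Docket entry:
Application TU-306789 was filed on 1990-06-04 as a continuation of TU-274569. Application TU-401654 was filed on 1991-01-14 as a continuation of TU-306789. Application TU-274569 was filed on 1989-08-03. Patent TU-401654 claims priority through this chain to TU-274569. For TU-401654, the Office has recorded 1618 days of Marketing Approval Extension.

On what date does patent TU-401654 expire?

November 22, 2008

Earliest priority filing: 3 August 1989.
Base term: 3 August 1989 + 15 years → 3 August 2004.
Marketing Approval Extension: 1618 days claimed exceeds the 1572-day cap, so +1572 days → 22 November 2008.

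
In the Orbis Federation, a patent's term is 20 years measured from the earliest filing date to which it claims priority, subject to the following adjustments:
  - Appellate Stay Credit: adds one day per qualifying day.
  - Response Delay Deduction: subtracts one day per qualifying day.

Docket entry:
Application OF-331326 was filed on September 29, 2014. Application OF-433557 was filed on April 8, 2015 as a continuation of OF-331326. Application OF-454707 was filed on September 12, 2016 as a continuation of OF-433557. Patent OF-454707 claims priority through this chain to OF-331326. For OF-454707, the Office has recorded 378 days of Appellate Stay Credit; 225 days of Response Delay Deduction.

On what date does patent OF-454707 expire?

2035-03-01

Earliest priority filing: 29 September 2014.
Base term: 29 September 2014 + 20 years → 29 September 2034.
Appellate Stay Credit: +378 days → 12 October 2035.
Response Delay Deduction: −225 days → 1 March 2035.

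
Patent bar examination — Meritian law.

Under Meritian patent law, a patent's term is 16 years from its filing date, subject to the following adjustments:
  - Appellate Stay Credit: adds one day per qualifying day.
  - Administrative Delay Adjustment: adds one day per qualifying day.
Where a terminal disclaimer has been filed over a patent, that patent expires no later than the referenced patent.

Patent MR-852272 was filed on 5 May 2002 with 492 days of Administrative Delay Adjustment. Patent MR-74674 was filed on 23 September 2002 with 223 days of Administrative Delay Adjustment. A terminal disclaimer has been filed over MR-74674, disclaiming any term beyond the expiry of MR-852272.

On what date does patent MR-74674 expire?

Natural term of MR-74674:
  Base: filing + 16 years → 23 September 2018.
  Administrative Delay Adjustment: +223 days → 4 May 2019.
Expiry of referenced patent MR-852272:
  Base: filing + 16 years → 5 May 2018.
  Administrative Delay Adjustment: +492 days → 9 September 2019.
Terminal disclaimer: MR-74674 expires on the earlier of 4 May 2019 and 9 September 2019.

2019-05-04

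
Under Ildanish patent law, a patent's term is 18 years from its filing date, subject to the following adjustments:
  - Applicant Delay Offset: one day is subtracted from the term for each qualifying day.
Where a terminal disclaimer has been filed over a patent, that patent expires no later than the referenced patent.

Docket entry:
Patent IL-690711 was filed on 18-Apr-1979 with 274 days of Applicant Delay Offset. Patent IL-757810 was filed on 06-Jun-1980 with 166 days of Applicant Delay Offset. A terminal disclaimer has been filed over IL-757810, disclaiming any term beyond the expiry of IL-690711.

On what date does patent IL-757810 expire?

1996-07-18

Natural term of IL-757810:
  Base: filing + 18 years → 6 June 1998.
  Applicant Delay Offset: −166 days → 22 December 1997.
Expiry of referenced patent IL-690711:
  Base: filing + 18 years → 18 April 1997.
  Applicant Delay Offset: −274 days → 18 July 1996.
Terminal disclaimer: IL-757810 expires on the earlier of 22 December 1997 and 18 July 1996.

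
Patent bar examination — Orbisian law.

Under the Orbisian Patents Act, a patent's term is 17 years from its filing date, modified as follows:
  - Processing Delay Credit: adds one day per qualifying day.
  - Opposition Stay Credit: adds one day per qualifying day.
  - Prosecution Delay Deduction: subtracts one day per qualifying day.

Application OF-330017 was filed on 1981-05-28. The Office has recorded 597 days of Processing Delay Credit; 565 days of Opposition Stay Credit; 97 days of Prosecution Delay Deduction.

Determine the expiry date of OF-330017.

Base term: filing date + 17 years → 28 May 1998.
Processing Delay Credit: +597 days → 15 January 2000.
Opposition Stay Credit: +565 days → 2 August 2001.
Prosecution Delay Deduction: −97 days → 27 April 2001.

2001-04-27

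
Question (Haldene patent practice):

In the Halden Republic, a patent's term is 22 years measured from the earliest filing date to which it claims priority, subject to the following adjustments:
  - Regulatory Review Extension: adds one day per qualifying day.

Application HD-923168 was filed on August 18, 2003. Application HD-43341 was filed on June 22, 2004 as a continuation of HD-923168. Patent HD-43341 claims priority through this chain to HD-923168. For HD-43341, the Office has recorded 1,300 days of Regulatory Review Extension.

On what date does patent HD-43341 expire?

Earliest priority filing: 18 August 2003.
Base term: 18 August 2003 + 22 years → 18 August 2025.
Regulatory Review Extension: +1300 days → 10 March 2029.

2029-03-10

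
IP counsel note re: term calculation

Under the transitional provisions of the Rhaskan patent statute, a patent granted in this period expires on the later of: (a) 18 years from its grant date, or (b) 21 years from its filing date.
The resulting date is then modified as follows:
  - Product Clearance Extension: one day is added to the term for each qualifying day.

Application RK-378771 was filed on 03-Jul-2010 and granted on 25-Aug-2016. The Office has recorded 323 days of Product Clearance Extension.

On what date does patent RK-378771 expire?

(a) grant + 18 years → 25 August 2034.
(b) filing + 21 years → 3 July 2031.
Later of the two: 25 August 2034.
Product Clearance Extension: +323 days → 14 July 2035.

2035-07-14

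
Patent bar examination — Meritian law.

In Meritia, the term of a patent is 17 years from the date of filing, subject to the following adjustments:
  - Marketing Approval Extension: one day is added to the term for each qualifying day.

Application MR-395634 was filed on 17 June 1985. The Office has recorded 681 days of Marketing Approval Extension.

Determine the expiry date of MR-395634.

Base term: filing date + 17 years → 17 June 2002.
Marketing Approval Extension: +681 days → 28 April 2004.

2004-04-28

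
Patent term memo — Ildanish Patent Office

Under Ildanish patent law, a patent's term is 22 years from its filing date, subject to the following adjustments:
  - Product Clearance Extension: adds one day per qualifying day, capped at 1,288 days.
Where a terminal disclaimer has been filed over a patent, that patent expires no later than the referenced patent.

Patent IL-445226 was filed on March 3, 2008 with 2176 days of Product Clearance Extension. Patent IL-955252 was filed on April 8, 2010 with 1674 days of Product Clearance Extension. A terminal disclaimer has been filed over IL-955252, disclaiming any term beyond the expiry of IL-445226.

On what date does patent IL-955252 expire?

2033-09-11

Natural term of IL-955252:
  Base: filing + 22 years → 8 April 2032.
  Product Clearance Extension: 1674 days claimed exceeds the 1288-day cap, so +1288 days → 18 October 2035.
Expiry of referenced patent IL-445226:
  Base: filing + 22 years → 3 March 2030.
  Product Clearance Extension: 2176 days claimed exceeds the 1288-day cap, so +1288 days → 11 September 2033.
Terminal disclaimer: IL-955252 expires on the earlier of 18 October 2035 and 11 September 2033.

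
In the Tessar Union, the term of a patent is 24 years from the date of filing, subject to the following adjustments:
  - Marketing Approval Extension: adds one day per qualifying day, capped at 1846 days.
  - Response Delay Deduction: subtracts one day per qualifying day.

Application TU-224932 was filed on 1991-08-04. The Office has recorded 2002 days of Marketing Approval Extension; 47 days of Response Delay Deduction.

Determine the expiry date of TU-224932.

Base term: filing date + 24 years → 4 August 2015.
Marketing Approval Extension: 2002 days claimed exceeds the 1846-day cap, so +1846 days → 23 August 2020.
Response Delay Deduction: −47 days → 7 July 2020.

July 7, 2020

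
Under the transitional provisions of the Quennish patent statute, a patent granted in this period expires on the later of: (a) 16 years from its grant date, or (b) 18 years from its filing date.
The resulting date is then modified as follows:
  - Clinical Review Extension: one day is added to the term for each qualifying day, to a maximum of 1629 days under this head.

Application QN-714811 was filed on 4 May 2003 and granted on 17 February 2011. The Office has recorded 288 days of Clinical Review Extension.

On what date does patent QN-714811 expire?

(a) grant + 16 years → 17 February 2027.
(b) filing + 18 years → 4 May 2021.
Later of the two: 17 February 2027.
Clinical Review Extension: 288 days (within the 1629-day cap) → +288 days → 2 December 2027.

December 2, 2027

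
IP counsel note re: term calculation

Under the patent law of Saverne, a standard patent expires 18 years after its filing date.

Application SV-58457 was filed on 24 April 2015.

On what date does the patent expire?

April 24, 2033

Filing date + 18 years → 24 April 2033.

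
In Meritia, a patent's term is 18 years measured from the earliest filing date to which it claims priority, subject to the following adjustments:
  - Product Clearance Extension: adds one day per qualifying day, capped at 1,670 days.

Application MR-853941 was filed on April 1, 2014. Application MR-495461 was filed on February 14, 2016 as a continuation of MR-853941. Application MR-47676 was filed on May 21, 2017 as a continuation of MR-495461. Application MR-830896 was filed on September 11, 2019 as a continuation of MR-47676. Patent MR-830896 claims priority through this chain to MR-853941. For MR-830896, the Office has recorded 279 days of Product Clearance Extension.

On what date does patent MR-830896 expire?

January 5, 2033

Earliest priority filing: 1 April 2014.
Base term: 1 April 2014 + 18 years → 1 April 2032.
Product Clearance Extension: 279 days (within the 1670-day cap) → +279 days → 5 January 2033.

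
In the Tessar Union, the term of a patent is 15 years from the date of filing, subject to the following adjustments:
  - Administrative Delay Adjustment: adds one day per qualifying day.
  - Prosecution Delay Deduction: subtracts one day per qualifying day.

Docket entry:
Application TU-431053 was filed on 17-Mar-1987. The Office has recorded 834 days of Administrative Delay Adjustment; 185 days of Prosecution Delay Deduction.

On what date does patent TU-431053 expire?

2003-12-26

Base term: filing date + 15 years → 17 March 2002.
Administrative Delay Adjustment: +834 days → 28 June 2004.
Prosecution Delay Deduction: −185 days → 26 December 2003.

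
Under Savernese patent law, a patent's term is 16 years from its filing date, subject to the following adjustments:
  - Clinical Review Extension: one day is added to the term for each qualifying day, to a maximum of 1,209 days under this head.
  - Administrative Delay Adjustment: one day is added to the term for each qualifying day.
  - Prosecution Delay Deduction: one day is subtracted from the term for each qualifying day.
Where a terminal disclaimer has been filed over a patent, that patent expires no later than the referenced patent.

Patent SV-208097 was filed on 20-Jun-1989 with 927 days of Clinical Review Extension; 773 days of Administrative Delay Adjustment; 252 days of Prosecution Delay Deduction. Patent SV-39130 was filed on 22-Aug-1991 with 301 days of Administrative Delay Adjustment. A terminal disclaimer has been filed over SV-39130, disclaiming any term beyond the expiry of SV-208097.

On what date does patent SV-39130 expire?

Natural term of SV-39130:
  Base: filing + 16 years → 22 August 2007.
  Administrative Delay Adjustment: +301 days → 18 June 2008.
Expiry of referenced patent SV-208097:
  Base: filing + 16 years → 20 June 2005.
  Clinical Review Extension: 927 days (within the 1209-day cap) → +927 days → 3 January 2008.
  Administrative Delay Adjustment: +773 days → 14 February 2010.
  Prosecution Delay Deduction: −252 days → 7 June 2009.
Terminal disclaimer: SV-39130 expires on the earlier of 18 June 2008 and 7 June 2009.

2008-06-18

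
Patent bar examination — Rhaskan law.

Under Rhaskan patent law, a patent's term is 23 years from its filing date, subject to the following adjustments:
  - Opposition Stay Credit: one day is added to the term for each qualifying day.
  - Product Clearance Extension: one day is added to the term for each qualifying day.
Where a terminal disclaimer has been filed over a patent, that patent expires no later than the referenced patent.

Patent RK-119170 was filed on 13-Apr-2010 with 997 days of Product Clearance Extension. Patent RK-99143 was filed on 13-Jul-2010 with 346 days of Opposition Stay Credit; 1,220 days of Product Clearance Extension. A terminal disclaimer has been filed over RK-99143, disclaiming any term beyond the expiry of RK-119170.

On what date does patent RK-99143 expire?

Natural term of RK-99143:
  Base: filing + 23 years → 13 July 2033.
  Opposition Stay Credit: +346 days → 24 June 2034.
  Product Clearance Extension: +1220 days → 26 October 2037.
Expiry of referenced patent RK-119170:
  Base: filing + 23 years → 13 April 2033.
  Product Clearance Extension: +997 days → 5 January 2036.
Terminal disclaimer: RK-99143 expires on the earlier of 26 October 2037 and 5 January 2036.

2036-01-05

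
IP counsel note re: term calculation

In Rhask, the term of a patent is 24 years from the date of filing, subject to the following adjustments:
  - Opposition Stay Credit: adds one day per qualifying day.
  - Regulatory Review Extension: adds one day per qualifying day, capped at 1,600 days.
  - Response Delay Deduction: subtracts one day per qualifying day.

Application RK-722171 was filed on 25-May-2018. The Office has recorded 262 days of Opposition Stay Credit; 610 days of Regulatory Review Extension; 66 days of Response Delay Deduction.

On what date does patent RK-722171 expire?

August 8, 2044

Base term: filing date + 24 years → 25 May 2042.
Opposition Stay Credit: +262 days → 11 February 2043.
Regulatory Review Extension: 610 days (within the 1600-day cap) → +610 days → 13 October 2044.
Response Delay Deduction: −66 days → 8 August 2044.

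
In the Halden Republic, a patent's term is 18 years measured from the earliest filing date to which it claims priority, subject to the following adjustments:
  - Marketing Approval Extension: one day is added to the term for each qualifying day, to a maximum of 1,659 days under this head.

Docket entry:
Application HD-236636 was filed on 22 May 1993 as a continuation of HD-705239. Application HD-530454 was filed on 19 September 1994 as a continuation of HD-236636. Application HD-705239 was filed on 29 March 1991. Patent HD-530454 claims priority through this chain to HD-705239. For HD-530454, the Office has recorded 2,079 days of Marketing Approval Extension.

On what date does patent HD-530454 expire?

October 13, 2013

Earliest priority filing: 29 March 1991.
Base term: 29 March 1991 + 18 years → 29 March 2009.
Marketing Approval Extension: 2079 days claimed exceeds the 1659-day cap, so +1659 days → 13 October 2013.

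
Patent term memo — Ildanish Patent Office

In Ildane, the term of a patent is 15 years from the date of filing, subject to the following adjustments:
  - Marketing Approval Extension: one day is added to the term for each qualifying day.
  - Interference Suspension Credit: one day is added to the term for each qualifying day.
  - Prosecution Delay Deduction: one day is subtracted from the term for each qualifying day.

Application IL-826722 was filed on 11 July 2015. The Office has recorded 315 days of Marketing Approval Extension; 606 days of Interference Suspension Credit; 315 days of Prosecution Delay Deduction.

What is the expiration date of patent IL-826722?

Base term: filing date + 15 years → 11 July 2030.
Marketing Approval Extension: +315 days → 22 May 2031.
Interference Suspension Credit: +606 days → 17 January 2033.
Prosecution Delay Deduction: −315 days → 8 March 2032.

March 8, 2032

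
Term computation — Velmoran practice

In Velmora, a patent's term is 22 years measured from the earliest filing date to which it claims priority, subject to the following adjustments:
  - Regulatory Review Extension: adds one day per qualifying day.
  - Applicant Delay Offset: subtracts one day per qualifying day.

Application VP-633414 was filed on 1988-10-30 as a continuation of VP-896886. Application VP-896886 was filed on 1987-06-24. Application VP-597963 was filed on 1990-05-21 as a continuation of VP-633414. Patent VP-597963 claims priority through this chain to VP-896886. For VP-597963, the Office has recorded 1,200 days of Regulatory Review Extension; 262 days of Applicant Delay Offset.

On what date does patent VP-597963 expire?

Earliest priority filing: 24 June 1987.
Base term: 24 June 1987 + 22 years → 24 June 2009.
Regulatory Review Extension: +1200 days → 6 October 2012.
Applicant Delay Offset: −262 days → 18 January 2012.

January 18, 2012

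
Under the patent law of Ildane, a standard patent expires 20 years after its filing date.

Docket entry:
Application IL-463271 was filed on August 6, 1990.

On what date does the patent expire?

Filing date + 20 years → 6 August 2010.

2010-08-06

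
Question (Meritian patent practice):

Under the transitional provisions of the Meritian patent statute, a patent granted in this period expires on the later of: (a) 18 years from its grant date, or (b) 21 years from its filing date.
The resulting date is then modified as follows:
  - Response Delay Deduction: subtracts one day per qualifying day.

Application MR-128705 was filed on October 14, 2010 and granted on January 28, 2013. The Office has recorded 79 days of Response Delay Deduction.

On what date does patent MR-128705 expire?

(a) grant + 18 years → 28 January 2031.
(b) filing + 21 years → 14 October 2031.
Later of the two: 14 October 2031.
Response Delay Deduction: −79 days → 27 July 2031.

2031-07-27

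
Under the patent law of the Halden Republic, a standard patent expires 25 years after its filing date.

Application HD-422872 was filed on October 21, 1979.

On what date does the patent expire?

Filing date + 25 years → 21 October 2004.

October 21, 2004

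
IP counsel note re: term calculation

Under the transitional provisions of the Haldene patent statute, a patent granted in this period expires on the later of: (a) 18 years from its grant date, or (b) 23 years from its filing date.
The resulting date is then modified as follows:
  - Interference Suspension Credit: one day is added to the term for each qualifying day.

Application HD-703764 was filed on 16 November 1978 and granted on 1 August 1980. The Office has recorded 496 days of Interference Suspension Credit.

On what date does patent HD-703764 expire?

(a) grant + 18 years → 1 August 1998.
(b) filing + 23 years → 16 November 2001.
Later of the two: 16 November 2001.
Interference Suspension Credit: +496 days → 27 March 2003.

March 27, 2003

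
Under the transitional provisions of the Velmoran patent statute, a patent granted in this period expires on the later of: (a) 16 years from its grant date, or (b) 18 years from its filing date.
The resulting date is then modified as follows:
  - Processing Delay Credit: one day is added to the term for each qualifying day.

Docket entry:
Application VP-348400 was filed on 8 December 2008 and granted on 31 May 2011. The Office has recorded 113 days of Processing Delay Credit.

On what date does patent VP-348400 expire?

September 21, 2027

(a) grant + 16 years → 31 May 2027.
(b) filing + 18 years → 8 December 2026.
Later of the two: 31 May 2027.
Processing Delay Credit: +113 days → 21 September 2027.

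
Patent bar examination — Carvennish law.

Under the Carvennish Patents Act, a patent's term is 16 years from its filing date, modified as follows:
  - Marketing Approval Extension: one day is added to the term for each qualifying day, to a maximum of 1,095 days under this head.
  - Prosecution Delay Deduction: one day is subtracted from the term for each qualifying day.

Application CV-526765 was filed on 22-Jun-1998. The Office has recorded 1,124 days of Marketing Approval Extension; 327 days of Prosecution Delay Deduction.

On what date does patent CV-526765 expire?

Base term: filing date + 16 years → 22 June 2014.
Marketing Approval Extension: 1124 days claimed exceeds the 1095-day cap, so +1095 days → 21 June 2017.
Prosecution Delay Deduction: −327 days → 29 July 2016.

2016-07-29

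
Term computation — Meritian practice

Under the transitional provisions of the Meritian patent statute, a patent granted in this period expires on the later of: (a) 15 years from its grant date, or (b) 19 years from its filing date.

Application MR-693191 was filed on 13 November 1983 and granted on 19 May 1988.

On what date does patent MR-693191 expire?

(a) grant + 15 years → 19 May 2003.
(b) filing + 19 years → 13 November 2002.
Later of the two: 19 May 2003.

2003-05-19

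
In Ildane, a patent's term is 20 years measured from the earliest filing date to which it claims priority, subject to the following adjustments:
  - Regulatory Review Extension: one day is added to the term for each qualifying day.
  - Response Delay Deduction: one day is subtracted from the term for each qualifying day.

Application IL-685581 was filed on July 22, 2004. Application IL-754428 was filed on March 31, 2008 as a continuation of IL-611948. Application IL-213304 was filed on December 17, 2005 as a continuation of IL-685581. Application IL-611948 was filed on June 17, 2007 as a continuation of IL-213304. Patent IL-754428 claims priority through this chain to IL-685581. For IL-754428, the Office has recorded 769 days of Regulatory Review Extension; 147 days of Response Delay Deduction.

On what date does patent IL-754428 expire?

Earliest priority filing: 22 July 2004.
Base term: 22 July 2004 + 20 years → 22 July 2024.
Regulatory Review Extension: +769 days → 30 August 2026.
Response Delay Deduction: −147 days → 5 April 2026.

2026-04-05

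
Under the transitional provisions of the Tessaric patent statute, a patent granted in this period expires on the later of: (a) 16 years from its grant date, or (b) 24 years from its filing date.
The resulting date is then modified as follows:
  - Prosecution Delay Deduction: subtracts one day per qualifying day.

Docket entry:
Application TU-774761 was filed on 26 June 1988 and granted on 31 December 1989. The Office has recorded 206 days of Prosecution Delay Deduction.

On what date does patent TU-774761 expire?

2011-12-03

(a) grant + 16 years → 31 December 2005.
(b) filing + 24 years → 26 June 2012.
Later of the two: 26 June 2012.
Prosecution Delay Deduction: −206 days → 3 December 2011.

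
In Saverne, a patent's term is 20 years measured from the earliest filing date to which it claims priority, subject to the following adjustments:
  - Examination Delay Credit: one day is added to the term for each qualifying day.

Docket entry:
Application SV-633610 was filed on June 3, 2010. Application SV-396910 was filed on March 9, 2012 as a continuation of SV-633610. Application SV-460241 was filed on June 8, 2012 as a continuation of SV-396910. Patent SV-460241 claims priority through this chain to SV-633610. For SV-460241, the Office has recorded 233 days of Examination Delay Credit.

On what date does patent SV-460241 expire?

January 22, 2031

Earliest priority filing: 3 June 2010.
Base term: 3 June 2010 + 20 years → 3 June 2030.
Examination Delay Credit: +233 days → 22 January 2031.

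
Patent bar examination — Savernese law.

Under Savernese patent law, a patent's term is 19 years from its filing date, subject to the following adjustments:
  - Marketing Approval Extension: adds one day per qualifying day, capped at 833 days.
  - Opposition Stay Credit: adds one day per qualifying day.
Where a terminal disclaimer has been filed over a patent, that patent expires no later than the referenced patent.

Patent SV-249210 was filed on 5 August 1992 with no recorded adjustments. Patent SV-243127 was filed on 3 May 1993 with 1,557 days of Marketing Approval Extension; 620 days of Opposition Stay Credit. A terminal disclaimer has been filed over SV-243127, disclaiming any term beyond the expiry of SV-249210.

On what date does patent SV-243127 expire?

Natural term of SV-243127:
  Base: filing + 19 years → 3 May 2012.
  Marketing Approval Extension: 1557 days claimed exceeds the 833-day cap, so +833 days → 14 August 2014.
  Opposition Stay Credit: +620 days → 25 April 2016.
Expiry of referenced patent SV-249210:
  Base: filing + 19 years → 5 August 2011.
Terminal disclaimer: SV-243127 expires on the earlier of 25 April 2016 and 5 August 2011.

August 5, 2011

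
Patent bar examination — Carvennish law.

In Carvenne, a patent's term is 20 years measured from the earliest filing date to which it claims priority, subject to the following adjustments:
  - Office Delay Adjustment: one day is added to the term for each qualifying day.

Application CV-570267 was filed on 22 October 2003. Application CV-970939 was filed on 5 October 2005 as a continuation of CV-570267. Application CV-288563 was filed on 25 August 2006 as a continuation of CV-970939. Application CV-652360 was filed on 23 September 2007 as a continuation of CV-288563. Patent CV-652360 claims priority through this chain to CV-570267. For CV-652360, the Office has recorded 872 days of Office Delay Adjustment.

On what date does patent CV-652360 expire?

March 12, 2026

Earliest priority filing: 22 October 2003.
Base term: 22 October 2003 + 20 years → 22 October 2023.
Office Delay Adjustment: +872 days → 12 March 2026.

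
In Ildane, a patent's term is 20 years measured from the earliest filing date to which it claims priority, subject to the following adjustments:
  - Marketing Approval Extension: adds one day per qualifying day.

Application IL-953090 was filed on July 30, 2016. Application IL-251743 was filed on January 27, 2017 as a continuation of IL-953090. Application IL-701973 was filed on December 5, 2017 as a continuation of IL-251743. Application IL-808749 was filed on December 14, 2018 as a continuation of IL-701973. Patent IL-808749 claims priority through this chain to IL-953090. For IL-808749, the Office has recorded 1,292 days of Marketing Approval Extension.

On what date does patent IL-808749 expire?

Earliest priority filing: 30 July 2016.
Base term: 30 July 2016 + 20 years → 30 July 2036.
Marketing Approval Extension: +1292 days → 12 February 2040.

2040-02-12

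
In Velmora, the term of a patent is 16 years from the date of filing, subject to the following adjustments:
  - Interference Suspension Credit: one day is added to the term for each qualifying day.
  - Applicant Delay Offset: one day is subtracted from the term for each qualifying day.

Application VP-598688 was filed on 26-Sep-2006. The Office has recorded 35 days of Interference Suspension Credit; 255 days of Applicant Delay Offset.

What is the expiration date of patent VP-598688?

2022-02-18

Base term: filing date + 16 years → 26 September 2022.
Interference Suspension Credit: +35 days → 31 October 2022.
Applicant Delay Offset: −255 days → 18 February 2022.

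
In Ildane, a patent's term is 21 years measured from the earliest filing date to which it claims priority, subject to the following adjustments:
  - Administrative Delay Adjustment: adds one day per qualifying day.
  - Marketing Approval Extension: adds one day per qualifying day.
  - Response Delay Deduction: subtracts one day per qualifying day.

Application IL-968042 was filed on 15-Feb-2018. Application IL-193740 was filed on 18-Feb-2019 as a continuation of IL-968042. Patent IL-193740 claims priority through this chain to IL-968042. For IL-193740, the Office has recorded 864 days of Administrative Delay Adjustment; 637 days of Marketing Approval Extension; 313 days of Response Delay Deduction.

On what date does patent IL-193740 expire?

2042-05-18

Earliest priority filing: 15 February 2018.
Base term: 15 February 2018 + 21 years → 15 February 2039.
Administrative Delay Adjustment: +864 days → 28 June 2041.
Marketing Approval Extension: +637 days → 27 March 2043.
Response Delay Deduction: −313 days → 18 May 2042.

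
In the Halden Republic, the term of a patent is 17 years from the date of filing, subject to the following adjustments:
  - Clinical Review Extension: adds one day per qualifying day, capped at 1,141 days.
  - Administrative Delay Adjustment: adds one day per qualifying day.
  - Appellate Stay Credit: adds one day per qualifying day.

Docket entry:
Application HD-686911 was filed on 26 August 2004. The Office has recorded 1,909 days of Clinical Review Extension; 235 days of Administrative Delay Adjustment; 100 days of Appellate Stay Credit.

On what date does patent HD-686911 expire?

September 10, 2025

Base term: filing date + 17 years → 26 August 2021.
Clinical Review Extension: 1909 days claimed exceeds the 1141-day cap, so +1141 days → 10 October 2024.
Administrative Delay Adjustment: +235 days → 2 June 2025.
Appellate Stay Credit: +100 days → 10 September 2025.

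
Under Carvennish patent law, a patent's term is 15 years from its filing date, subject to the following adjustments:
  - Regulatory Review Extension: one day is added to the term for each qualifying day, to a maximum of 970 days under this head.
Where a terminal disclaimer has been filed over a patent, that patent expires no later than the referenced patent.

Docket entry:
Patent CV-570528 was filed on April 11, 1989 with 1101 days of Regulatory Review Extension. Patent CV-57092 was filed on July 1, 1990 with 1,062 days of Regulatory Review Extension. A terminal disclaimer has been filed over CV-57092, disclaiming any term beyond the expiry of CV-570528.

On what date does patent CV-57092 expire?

December 7, 2006

Natural term of CV-57092:
  Base: filing + 15 years → 1 July 2005.
  Regulatory Review Extension: 1062 days claimed exceeds the 970-day cap, so +970 days → 26 February 2008.
Expiry of referenced patent CV-570528:
  Base: filing + 15 years → 11 April 2004.
  Regulatory Review Extension: 1101 days claimed exceeds the 970-day cap, so +970 days → 7 December 2006.
Terminal disclaimer: CV-57092 expires on the earlier of 26 February 2008 and 7 December 2006.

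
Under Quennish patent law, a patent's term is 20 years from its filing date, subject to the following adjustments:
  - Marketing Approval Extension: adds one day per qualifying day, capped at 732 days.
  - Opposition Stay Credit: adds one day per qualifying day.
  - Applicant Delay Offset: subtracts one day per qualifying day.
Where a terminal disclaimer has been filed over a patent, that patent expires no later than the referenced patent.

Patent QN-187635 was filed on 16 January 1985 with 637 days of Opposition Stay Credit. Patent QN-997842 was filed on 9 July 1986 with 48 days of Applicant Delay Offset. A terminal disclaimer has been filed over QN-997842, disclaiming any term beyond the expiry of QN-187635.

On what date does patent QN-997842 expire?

Natural term of QN-997842:
  Base: filing + 20 years → 9 July 2006.
  Applicant Delay Offset: −48 days → 22 May 2006.
Expiry of referenced patent QN-187635:
  Base: filing + 20 years → 16 January 2005.
  Opposition Stay Credit: +637 days → 15 October 2006.
Terminal disclaimer: QN-997842 expires on the earlier of 22 May 2006 and 15 October 2006.

May 22, 2006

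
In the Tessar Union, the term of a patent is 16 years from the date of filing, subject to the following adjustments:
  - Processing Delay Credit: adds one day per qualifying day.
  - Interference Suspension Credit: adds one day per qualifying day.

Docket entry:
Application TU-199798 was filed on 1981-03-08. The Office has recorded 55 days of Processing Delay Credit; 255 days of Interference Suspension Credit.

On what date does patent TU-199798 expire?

1998-01-12

Base term: filing date + 16 years → 8 March 1997.
Processing Delay Credit: +55 days → 2 May 1997.
Interference Suspension Credit: +255 days → 12 January 1998.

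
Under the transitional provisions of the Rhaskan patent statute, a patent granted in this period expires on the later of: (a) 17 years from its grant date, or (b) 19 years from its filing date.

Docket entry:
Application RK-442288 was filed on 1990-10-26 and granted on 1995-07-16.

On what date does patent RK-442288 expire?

July 16, 2012

(a) grant + 17 years → 16 July 2012.
(b) filing + 19 years → 26 October 2009.
Later of the two: 16 July 2012.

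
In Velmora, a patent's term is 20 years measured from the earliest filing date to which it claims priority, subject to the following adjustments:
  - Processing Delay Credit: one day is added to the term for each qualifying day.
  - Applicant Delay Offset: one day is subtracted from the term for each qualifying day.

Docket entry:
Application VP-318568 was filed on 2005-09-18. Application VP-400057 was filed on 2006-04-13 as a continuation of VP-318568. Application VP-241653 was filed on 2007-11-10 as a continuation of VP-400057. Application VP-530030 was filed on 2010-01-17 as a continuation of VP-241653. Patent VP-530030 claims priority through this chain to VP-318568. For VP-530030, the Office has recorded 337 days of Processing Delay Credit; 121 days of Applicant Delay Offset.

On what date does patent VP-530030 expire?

Earliest priority filing: 18 September 2005.
Base term: 18 September 2005 + 20 years → 18 September 2025.
Processing Delay Credit: +337 days → 21 August 2026.
Applicant Delay Offset: −121 days → 22 April 2026.

2026-04-22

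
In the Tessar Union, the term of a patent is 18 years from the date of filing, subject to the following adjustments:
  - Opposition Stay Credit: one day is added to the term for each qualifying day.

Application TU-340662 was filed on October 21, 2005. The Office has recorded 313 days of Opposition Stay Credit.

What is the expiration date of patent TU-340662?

2024-08-29

Base term: filing date + 18 years → 21 October 2023.
Opposition Stay Credit: +313 days → 29 August 2024.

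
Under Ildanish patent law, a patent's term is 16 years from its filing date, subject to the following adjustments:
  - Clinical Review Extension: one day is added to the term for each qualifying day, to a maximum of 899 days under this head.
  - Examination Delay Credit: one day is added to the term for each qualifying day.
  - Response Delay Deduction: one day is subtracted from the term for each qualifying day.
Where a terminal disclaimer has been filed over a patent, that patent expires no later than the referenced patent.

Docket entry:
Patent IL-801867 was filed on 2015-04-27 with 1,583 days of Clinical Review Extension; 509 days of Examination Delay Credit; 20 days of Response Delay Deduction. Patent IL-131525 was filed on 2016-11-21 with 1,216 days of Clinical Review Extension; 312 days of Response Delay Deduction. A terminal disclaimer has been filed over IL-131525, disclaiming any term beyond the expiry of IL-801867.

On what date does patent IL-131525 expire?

2034-07-01

Natural term of IL-131525:
  Base: filing + 16 years → 21 November 2032.
  Clinical Review Extension: 1216 days claimed exceeds the 899-day cap, so +899 days → 9 May 2035.
  Response Delay Deduction: −312 days → 1 July 2034.
Expiry of referenced patent IL-801867:
  Base: filing + 16 years → 27 April 2031.
  Clinical Review Extension: 1583 days claimed exceeds the 899-day cap, so +899 days → 12 October 2033.
  Examination Delay Credit: +509 days → 5 March 2035.
  Response Delay Deduction: −20 days → 13 February 2035.
Terminal disclaimer: IL-131525 expires on the earlier of 1 July 2034 and 13 February 2035.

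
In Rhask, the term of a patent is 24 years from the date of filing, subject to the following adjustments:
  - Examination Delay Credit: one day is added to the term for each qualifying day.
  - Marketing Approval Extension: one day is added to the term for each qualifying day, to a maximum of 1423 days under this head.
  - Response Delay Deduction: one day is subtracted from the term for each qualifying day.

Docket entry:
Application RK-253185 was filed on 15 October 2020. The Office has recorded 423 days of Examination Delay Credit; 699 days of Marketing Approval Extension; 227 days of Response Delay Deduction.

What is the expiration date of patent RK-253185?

March 29, 2047

Base term: filing date + 24 years → 15 October 2044.
Examination Delay Credit: +423 days → 12 December 2045.
Marketing Approval Extension: 699 days (within the 1423-day cap) → +699 days → 11 November 2047.
Response Delay Deduction: −227 days → 29 March 2047.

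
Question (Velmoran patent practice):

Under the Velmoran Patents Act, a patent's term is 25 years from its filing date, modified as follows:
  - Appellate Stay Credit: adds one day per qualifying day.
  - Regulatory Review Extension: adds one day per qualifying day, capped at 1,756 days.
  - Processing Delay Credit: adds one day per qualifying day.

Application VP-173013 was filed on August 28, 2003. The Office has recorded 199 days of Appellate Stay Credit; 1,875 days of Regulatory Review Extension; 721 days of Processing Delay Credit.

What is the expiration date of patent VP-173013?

Base term: filing date + 25 years → 28 August 2028.
Appellate Stay Credit: +199 days → 15 March 2029.
Regulatory Review Extension: 1875 days claimed exceeds the 1756-day cap, so +1756 days → 4 January 2034.
Processing Delay Credit: +721 days → 26 December 2035.

December 26, 2035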